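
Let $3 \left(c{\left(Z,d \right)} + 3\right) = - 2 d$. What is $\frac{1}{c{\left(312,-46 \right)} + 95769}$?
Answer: $\frac{3}{287390} \approx 1.0439 \cdot 10^{-5}$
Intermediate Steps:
$c{\left(Z,d \right)} = -3 - \frac{2 d}{3}$ ($c{\left(Z,d \right)} = -3 + \frac{\left(-2\right) d}{3} = -3 - \frac{2 d}{3}$)
$\frac{1}{c{\left(312,-46 \right)} + 95769} = \frac{1}{\left(-3 - - \frac{92}{3}\right) + 95769} = \frac{1}{\left(-3 + \frac{92}{3}\right) + 95769} = \frac{1}{\frac{83}{3} + 95769} = \frac{1}{\frac{287390}{3}} = \frac{3}{287390}$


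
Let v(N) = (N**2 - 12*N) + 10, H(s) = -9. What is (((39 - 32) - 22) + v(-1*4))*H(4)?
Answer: -531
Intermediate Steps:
v(N) = 10 + N**2 - 12*N
(((39 - 32) - 22) + v(-1*4))*H(4) = (((39 - 32) - 22) + (10 + (-1*4)**2 - (-12)*4))*(-9) = ((7 - 22) + (10 + (-4)**2 - 12*(-4)))*(-9) = (-15 + (10 + 16 + 48))*(-9) = (-15 + 74)*(-9) = 59*(-9) = -531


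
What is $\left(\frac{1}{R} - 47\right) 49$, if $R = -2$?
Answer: $- \frac{4655}{2} \approx -2327.5$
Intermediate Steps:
$\left(\frac{1}{R} - 47\right) 49 = \left(\frac{1}{-2} - 47\right) 49 = \left(- \frac{1}{2} - 47\right) 49 = \left(- \frac{95}{2}\right) 49 = - \frac{4655}{2}$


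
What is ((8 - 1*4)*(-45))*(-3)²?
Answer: -1620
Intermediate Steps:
((8 - 1*4)*(-45))*(-3)² = ((8 - 4)*(-45))*9 = (4*(-45))*9 = -180*9 = -1620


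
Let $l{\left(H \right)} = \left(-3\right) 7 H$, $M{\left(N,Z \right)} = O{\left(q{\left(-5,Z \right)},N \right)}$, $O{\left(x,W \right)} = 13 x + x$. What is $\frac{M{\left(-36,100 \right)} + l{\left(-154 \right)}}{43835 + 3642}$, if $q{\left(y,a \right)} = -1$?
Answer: $\frac{3220}{47477} \approx 0.067822$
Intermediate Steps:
$O{\left(x,W \right)} = 14 x$
$M{\left(N,Z \right)} = -14$ ($M{\left(N,Z \right)} = 14 \left(-1\right) = -14$)
$l{\left(H \right)} = - 21 H$
$\frac{M{\left(-36,100 \right)} + l{\left(-154 \right)}}{43835 + 3642} = \frac{-14 - -3234}{43835 + 3642} = \frac{-14 + 3234}{47477} = 3220 \cdot \frac{1}{47477} = \frac{3220}{47477}$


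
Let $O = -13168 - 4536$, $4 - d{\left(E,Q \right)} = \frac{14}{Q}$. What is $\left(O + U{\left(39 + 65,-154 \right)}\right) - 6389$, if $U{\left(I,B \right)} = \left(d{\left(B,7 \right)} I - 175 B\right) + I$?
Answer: $3169$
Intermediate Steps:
$d{\left(E,Q \right)} = 4 - \frac{14}{Q}$
$O = -17704$ ($O = -13168 - 4536 = -17704$)
$U{\left(I,B \right)} = - 175 B + 3 I$ ($U{\left(I,B \right)} = \left(\left(4 - \frac{14}{7}\right) I - 175 B\right) + I = \left(\left(4 - 2\right) I - 175 B\right) + I = \left(2 I - 175 B\right) + I = \left(- 175 B + 2 I\right) + I = - 175 B + 3 I$)
$\left(O + U{\left(39 + 65,-154 \right)}\right) - 6389 = \left(-17704 + \left(\left(-175\right) \left(-154\right) + 3 \left(39 + 65\right)\right)\right) - 6389 = \left(-17704 + \left(26950 + 3 \cdot 104\right)\right) - 6389 = \left(-17704 + \left(26950 + 312\right)\right) - 6389 = \left(-17704 + 27262\right) - 6389 = 9558 - 6389 = 3169$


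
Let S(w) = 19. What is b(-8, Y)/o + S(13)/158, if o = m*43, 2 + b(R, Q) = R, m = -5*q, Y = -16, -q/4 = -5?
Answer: 2082/16985 ≈ 0.12258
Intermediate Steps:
q = 20 (q = -4*(-5) = 20)
m = -100 (m = -5*20 = -100)
b(R, Q) = -2 + R
o = -4300 (o = -100*43 = -4300)
b(-8, Y)/o + S(13)/158 = (-2 - 8)/(-4300) + 19/158 = -10*(-1/4300) + 19*(1/158) = 1/430 + 19/158 = 2082/16985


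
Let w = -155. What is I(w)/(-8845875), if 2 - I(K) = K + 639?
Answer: 482/8845875 ≈ 5.4489e-5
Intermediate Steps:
I(K) = -637 - K (I(K) = 2 - (K + 639) = 2 - (639 + K) = 2 + (-639 - K) = -637 - K)
I(w)/(-8845875) = (-637 - 1*(-155))/(-8845875) = (-637 + 155)*(-1/8845875) = -482*(-1/8845875) = 482/8845875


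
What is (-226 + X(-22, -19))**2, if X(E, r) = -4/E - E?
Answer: 5026564/121 ≈ 41542.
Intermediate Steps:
X(E, r) = -E - 4/E
(-226 + X(-22, -19))**2 = (-226 + (-1*(-22) - 4/(-22)))**2 = (-226 + (22 - 4*(-1/22)))**2 = (-226 + (22 + 2/11))**2 = (-226 + 244/11)**2 = (-2242/11)**2 = 5026564/121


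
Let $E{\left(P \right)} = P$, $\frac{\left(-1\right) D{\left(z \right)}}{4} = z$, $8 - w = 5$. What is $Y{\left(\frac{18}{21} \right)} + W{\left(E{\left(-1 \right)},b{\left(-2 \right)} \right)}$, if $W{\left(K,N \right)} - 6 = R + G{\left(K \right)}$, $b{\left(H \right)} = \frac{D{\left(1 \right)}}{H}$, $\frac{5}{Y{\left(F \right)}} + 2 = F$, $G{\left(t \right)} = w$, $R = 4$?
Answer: $\frac{69}{8} \approx 8.625$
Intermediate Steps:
$w = 3$ ($w = 8 - 5 = 3$)
$G{\left(t \right)} = 3$
$Y{\left(F \right)} = \frac{5}{-2 + F}$
$D{\left(z \right)} = - 4 z$
$b{\left(H \right)} = - \frac{4}{H}$ ($b{\left(H \right)} = \frac{\left(-4\right) 1}{H} = - \frac{4}{H}$)
$W{\left(K,N \right)} = 13$ ($W{\left(K,N \right)} = 6 + \left(4 + 3\right) = 6 + 7 = 13$)
$Y{\left(\frac{18}{21} \right)} + W{\left(E{\left(-1 \right)},b{\left(-2 \right)} \right)} = \frac{5}{-2 + \frac{18}{21}} + 13 = \frac{5}{-2 + 18 \cdot \frac{1}{21}} + 13 = \frac{5}{-2 + \frac{6}{7}} + 13 = \frac{5}{- \frac{8}{7}} + 13 = 5 \left(- \frac{7}{8}\right) + 13 = - \frac{35}{8} + 13 = \frac{69}{8}$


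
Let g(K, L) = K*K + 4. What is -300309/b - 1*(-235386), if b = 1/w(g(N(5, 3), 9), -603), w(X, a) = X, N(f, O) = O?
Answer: -3668631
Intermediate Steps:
g(K, L) = 4 + K² (g(K, L) = K² + 4 = 4 + K²)
b = 1/13 (b = 1/(4 + 3²) = 1/(4 + 9) = 1/13 ≈ 0.076923)
-300309/b - 1*(-235386) = -300309/1/13 - 1*(-235386) = -300309*13 + 235386 = -3904017 + 235386 = -3668631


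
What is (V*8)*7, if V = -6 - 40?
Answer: -2576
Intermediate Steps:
V = -46
(V*8)*7 = -46*8*7 = -368*7 = -2576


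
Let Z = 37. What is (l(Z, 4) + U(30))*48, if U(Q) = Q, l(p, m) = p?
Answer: 3216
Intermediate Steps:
(l(Z, 4) + U(30))*48 = (37 + 30)*48 = 67*48 = 3216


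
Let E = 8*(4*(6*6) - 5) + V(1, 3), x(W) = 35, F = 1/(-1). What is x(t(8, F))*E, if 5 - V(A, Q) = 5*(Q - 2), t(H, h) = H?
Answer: 38920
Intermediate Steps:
F = -1
V(A, Q) = 15 - 5*Q (V(A, Q) = 5 - 5*(Q - 2) = 5 - 5*(-2 + Q) = 5 - (-10 + 5*Q) = 5 + (10 - 5*Q) = 15 - 5*Q)
E = 1112 (E = 8*(4*(6*6) - 5) + (15 - 5*3) = 8*(4*36 - 5) + (15 - 15) = 8*(144 - 5) + 0 = 8*139 + 0 = 1112 + 0 = 1112)
x(t(8, F))*E = 35*1112 = 38920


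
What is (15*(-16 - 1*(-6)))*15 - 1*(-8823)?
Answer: 6573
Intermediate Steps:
(15*(-16 - 1*(-6)))*15 - 1*(-8823) = (15*(-16 + 6))*15 + 8823 = (15*(-10))*15 + 8823 = -150*15 + 8823 = -2250 + 8823 = 6573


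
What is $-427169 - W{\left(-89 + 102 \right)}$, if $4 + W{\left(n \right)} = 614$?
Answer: $-427779$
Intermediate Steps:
$W{\left(n \right)} = 610$ ($W{\left(n \right)} = -4 + 614 = 610$)
$-427169 - W{\left(-89 + 102 \right)} = -427169 - 610 = -427779$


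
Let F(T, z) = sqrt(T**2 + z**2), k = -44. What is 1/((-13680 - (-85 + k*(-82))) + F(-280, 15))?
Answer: -17203/295864584 - 5*sqrt(3145)/295864584 ≈ -5.9093e-5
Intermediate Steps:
1/((-13680 - (-85 + k*(-82))) + F(-280, 15)) = 1/((-13680 - (-85 - 44*(-82))) + sqrt((-280)**2 + 15**2)) = 1/((-13680 - (-85 + 3608)) + sqrt(78400 + 225)) = 1/((-13680 - 1*3523) + sqrt(78625)) = 1/((-13680 - 3523) + 5*sqrt(3145)) = 1/(-17203 + 5*sqrt(3145))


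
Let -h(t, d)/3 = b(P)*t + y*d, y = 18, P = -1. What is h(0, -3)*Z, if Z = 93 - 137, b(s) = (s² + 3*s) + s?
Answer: -7128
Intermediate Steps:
b(s) = s² + 4*s
Z = -44
h(t, d) = -54*d + 9*t (h(t, d) = -3*((-(4 - 1))*t + 18*d) = -3*((-1*3)*t + 18*d) = -3*(-3*t + 18*d) = -54*d + 9*t)
h(0, -3)*Z = (-54*(-3) + 9*0)*(-44) = (162 + 0)*(-44) = 162*(-44) = -7128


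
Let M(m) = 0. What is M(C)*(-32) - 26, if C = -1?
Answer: -26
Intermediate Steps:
M(C)*(-32) - 26 = 0*(-32) - 26 = 0 - 26 = -26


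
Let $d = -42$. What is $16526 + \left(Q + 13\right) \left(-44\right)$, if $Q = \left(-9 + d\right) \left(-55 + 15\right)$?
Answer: $-73806$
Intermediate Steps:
$Q = 2040$ ($Q = \left(-9 - 42\right) \left(-55 + 15\right) = \left(-51\right) \left(-40\right) = 2040$)
$16526 + \left(Q + 13\right) \left(-44\right) = 16526 + \left(2040 + 13\right) \left(-44\right) = 16526 + 2053 \left(-44\right) = 16526 - 90332 = -73806$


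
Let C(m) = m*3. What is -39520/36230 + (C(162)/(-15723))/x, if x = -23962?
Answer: -82718451443/75832313761 ≈ -1.0908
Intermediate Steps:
C(m) = 3*m
-39520/36230 + (C(162)/(-15723))/x = -39520/36230 + ((3*162)/(-15723))/(-23962) = -39520*1/36230 + (486*(-1/15723))*(-1/23962) = -3952/3623 - 54/1747*(-1/23962) = -3952/3623 + 27/20930807 = -82718451443/75832313761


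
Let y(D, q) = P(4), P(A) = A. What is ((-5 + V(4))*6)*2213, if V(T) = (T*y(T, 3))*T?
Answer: 783402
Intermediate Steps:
y(D, q) = 4
V(T) = 4*T**2 (V(T) = (T*4)*T = (4*T)*T = 4*T**2)
((-5 + V(4))*6)*2213 = ((-5 + 4*4**2)*6)*2213 = ((-5 + 4*16)*6)*2213 = ((-5 + 64)*6)*2213 = (59*6)*2213 = 354*2213 = 783402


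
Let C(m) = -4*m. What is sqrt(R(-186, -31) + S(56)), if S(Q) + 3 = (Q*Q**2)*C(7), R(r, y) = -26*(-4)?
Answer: I*sqrt(4917147) ≈ 2217.5*I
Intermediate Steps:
R(r, y) = 104
S(Q) = -3 - 28*Q**3 (S(Q) = -3 + (Q*Q**2)*(-4*7) = -3 + Q**3*(-28) = -3 - 28*Q**3)
sqrt(R(-186, -31) + S(56)) = sqrt(104 + (-3 - 28*56**3)) = sqrt(104 + (-3 - 28*175616)) = sqrt(104 + (-3 - 4917248)) = sqrt(104 - 4917251) = sqrt(-4917147) = I*sqrt(4917147)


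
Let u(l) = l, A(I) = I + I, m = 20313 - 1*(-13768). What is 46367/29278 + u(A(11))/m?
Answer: 1580877843/997823518 ≈ 1.5843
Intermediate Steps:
m = 34081 (m = 20313 + 13768 = 34081)
A(I) = 2*I
46367/29278 + u(A(11))/m = 46367/29278 + (2*11)/34081 = 46367*(1/29278) + 22*(1/34081) = 46367/29278 + 22/34081 = 1580877843/997823518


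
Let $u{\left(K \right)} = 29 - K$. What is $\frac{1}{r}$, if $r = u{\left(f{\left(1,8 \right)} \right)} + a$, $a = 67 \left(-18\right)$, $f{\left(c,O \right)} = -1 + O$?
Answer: $- \frac{1}{1184} \approx -0.00084459$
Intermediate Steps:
$a = -1206$
$r = -1184$ ($r = \left(29 - \left(-1 + 8\right)\right) - 1206 = \left(29 - 7\right) - 1206 = 22 - 1206 = -1184$)
$\frac{1}{r} = \frac{1}{-1184} = - \frac{1}{1184}$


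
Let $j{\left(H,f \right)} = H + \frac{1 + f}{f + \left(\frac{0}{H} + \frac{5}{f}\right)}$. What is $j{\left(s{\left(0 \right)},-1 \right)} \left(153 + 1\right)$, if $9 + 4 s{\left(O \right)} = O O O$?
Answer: $- \frac{693}{2} \approx -346.5$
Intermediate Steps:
$s{\left(O \right)} = - \frac{9}{4} + \frac{O^{3}}{4}$ ($s{\left(O \right)} = - \frac{9}{4} + \frac{O O O}{4} = - \frac{9}{4} + \frac{O^{2} O}{4} = - \frac{9}{4} + \frac{O^{3}}{4}$)
$j{\left(H,f \right)} = H + \frac{1 + f}{f + \frac{5}{f}}$ ($j{\left(H,f \right)} = H + \frac{1 + f}{f + \left(0 + \frac{5}{f}\right)} = H + \frac{1 + f}{f + \frac{5}{f}}$)
$j{\left(s{\left(0 \right)},-1 \right)} \left(153 + 1\right) = \frac{-1 + \left(-1\right)^{2} + 5 \left(- \frac{9}{4} + \frac{0^{3}}{4}\right) + \left(- \frac{9}{4} + \frac{0^{3}}{4}\right) \left(-1\right)^{2}}{5 + \left(-1\right)^{2}} \left(153 + 1\right) = \frac{-1 + 1 + 5 \left(- \frac{9}{4} + \frac{1}{4} \cdot 0\right) + \left(- \frac{9}{4} + \frac{1}{4} \cdot 0\right) 1}{5 + 1} \cdot 154 = \frac{-1 + 1 + 5 \left(- \frac{9}{4} + 0\right) + \left(- \frac{9}{4} + 0\right) 1}{6} \cdot 154 = \frac{-1 + 1 + 5 \left(- \frac{9}{4}\right) - \frac{9}{4}}{6} \cdot 154 = \frac{-1 + 1 - \frac{45}{4} - \frac{9}{4}}{6} \cdot 154 = \frac{1}{6} \left(- \frac{27}{2}\right) 154 = \left(- \frac{9}{4}\right) 154 = - \frac{693}{2}$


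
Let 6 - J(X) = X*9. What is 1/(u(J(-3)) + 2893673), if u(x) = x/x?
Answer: 1/2893674 ≈ 3.4558e-7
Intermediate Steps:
J(X) = 6 - 9*X (J(X) = 6 - X*9 = 6 - 9*X)
u(x) = 1
1/(u(J(-3)) + 2893673) = 1/(1 + 2893673) = 1/2893674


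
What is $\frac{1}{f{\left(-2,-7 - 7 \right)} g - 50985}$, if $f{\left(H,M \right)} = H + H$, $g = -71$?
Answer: $- \frac{1}{50701} \approx -1.9723 \cdot 10^{-5}$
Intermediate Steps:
$f{\left(H,M \right)} = 2 H$
$\frac{1}{f{\left(-2,-7 - 7 \right)} g - 50985} = \frac{1}{2 \left(-2\right) \left(-71\right) - 50985} = \frac{1}{\left(-4\right) \left(-71\right) - 50985} = \frac{1}{284 - 50985} = \frac{1}{-50701} = - \frac{1}{50701}$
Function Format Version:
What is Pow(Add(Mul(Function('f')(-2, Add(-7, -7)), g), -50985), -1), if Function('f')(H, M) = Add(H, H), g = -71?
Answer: Rational(-1, 50701) ≈ -1.9723e-5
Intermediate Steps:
Function('f')(H, M) = Mul(2, H)
Pow(Add(Mul(Function('f')(-2, Add(-7, -7)), g), -50985), -1) = Pow(Add(Mul(Mul(2, -2), -71), -50985), -1) = Pow(Add(Mul(-4, -71), -50985), -1) = Pow(Add(284, -50985), -1) = Pow(-50701, -1) = Rational(-1, 50701)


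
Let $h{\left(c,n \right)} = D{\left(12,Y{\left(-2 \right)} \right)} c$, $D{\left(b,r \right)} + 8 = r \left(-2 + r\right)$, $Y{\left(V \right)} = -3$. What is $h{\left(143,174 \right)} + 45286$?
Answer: $46287$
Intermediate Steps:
$D{\left(b,r \right)} = -8 + r \left(-2 + r\right)$
$h{\left(c,n \right)} = 7 c$ ($h{\left(c,n \right)} = \left(-8 + \left(-3\right)^{2} - -6\right) c = \left(-8 + 9 + 6\right) c = 7 c$)
$h{\left(143,174 \right)} + 45286 = 7 \cdot 143 + 45286 = 1001 + 45286 = 46287$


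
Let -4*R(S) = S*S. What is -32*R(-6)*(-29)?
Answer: -8352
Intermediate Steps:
R(S) = -S²/4 (R(S) = -S*S/4 = -S²/4)
-32*R(-6)*(-29) = -(-8)*(-6)²*(-29) = -(-8)*36*(-29) = -32*(-9)*(-29) = 288*(-29) = -8352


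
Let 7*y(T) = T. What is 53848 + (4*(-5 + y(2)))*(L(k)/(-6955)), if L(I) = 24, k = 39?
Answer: 2621593048/48685 ≈ 53848.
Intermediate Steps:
y(T) = T/7
53848 + (4*(-5 + y(2)))*(L(k)/(-6955)) = 53848 + (4*(-5 + (⅐)*2))*(24/(-6955)) = 53848 + (4*(-5 + 2/7))*(24*(-1/6955)) = 53848 + (4*(-33/7))*(-24/6955) = 53848 - 132/7*(-24/6955) = 53848 + 3168/48685 = 2621593048/48685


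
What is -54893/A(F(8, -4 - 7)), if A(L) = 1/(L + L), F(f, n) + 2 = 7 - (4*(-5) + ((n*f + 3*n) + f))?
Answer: -15150468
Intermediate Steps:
F(f, n) = 25 - f - 3*n - f*n (F(f, n) = -2 + (7 - (4*(-5) + ((n*f + 3*n) + f))) = -2 + (7 - (-20 + ((f*n + 3*n) + f))) = -2 + (7 - (-20 + ((3*n + f*n) + f))) = -2 + (7 - (-20 + (f + 3*n + f*n))) = -2 + (7 - (-20 + f + 3*n + f*n)) = -2 + (7 + (20 - f - 3*n - f*n)) = -2 + (27 - f - 3*n - f*n) = 25 - f - 3*n - f*n)
A(L) = 1/(2*L)
-54893/A(F(8, -4 - 7)) = -(11527530 - 329358*(-4 - 7)) = -54893/(1/(2*(25 - 8 - 3*(-11) - 1*8*(-11)))) = -54893/(1/(2*(25 - 8 + 33 + 88))) = -54893/((½)/138) = -54893/((½)*(1/138)) = -54893/1/276 = -54893*276 = -15150468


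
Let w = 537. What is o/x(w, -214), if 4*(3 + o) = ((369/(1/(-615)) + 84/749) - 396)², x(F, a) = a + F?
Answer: 591676678466637/14792108 ≈ 3.9999e+7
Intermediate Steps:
x(F, a) = F + a
o = 591676678466637/45796 (o = -3 + ((369/(1/(-615)) + 84/749) - 396)²/4 = -3 + ((369/(-1/615) + 84*(1/749)) - 396)²/4 = -3 + ((369*(-615) + 12/107) - 396)²/4 = -3 + ((-226935 + 12/107) - 396)²/4 = -3 + (-24282033/107 - 396)²/4 = -3 + (-24324405/107)²/4 = -3 + (¼)*(591676678604025/11449) = -3 + 591676678604025/45796 = 591676678466637/45796 ≈ 1.2920e+10)
o/x(w, -214) = 591676678466637/(45796*(537 - 214)) = (591676678466637/45796)/323 = (591676678466637/45796)*(1/323) = 591676678466637/14792108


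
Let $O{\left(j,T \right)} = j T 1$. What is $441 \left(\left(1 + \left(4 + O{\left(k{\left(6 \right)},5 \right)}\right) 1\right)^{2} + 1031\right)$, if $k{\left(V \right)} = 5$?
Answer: $851571$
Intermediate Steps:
$O{\left(j,T \right)} = T j$ ($O{\left(j,T \right)} = T j 1 = T j$)
$441 \left(\left(1 + \left(4 + O{\left(k{\left(6 \right)},5 \right)}\right) 1\right)^{2} + 1031\right) = 441 \left(\left(1 + \left(4 + 5 \cdot 5\right) 1\right)^{2} + 1031\right) = 441 \left(\left(1 + \left(4 + 25\right) 1\right)^{2} + 1031\right) = 441 \left(\left(1 + 29 \cdot 1\right)^{2} + 1031\right) = 441 \left(\left(1 + 29\right)^{2} + 1031\right) = 441 \left(30^{2} + 1031\right) = 441 \left(900 + 1031\right) = 441 \cdot 1931 = 851571$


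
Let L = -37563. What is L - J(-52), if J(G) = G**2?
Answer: -40267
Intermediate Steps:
L - J(-52) = -37563 - 1*(-52)**2 = -37563 - 1*2704 = -37563 - 2704 = -40267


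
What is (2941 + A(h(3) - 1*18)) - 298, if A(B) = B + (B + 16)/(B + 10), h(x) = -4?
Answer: 5243/2 ≈ 2621.5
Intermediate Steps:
A(B) = B + (16 + B)/(10 + B)
(2941 + A(h(3) - 1*18)) - 298 = (2941 + (16 + (-4 - 1*18)**2 + 11*(-4 - 1*18))/(10 + (-4 - 1*18))) - 298 = (2941 + (16 + (-4 - 18)**2 + 11*(-4 - 18))/(10 + (-4 - 18))) - 298 = (2941 + (16 + (-22)**2 + 11*(-22))/(10 - 22)) - 298 = (2941 + (16 + 484 - 242)/(-12)) - 298 = (2941 - 1/12*258) - 298 = (2941 - 43/2) - 298 = 5839/2 - 298 = 5243/2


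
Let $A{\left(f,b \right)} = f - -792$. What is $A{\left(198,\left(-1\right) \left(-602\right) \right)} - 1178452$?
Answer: $-1177462$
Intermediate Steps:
$A{\left(f,b \right)} = 792 + f$ ($A{\left(f,b \right)} = f + 792 = 792 + f$)
$A{\left(198,\left(-1\right) \left(-602\right) \right)} - 1178452 = \left(792 + 198\right) - 1178452 = 990 - 1178452 = -1177462$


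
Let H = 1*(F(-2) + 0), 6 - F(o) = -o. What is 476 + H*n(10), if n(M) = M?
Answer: 516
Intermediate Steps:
F(o) = 6 + o (F(o) = 6 - (-1)*o = 6 + o)
H = 4 (H = 1*((6 - 2) + 0) = 1*(4 + 0) = 1*4 = 4)
476 + H*n(10) = 476 + 4*10 = 476 + 40 = 516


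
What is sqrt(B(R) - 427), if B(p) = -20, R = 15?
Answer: I*sqrt(447) ≈ 21.142*I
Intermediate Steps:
sqrt(B(R) - 427) = sqrt(-20 - 427) = sqrt(-447) = I*sqrt(447)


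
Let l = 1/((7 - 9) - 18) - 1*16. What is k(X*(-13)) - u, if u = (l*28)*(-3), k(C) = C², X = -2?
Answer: -3361/5 ≈ -672.20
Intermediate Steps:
l = -321/20 (l = 1/(-2 - 18) - 16 = 1/(-20) - 16 = -1/20 - 16 = -321/20 ≈ -16.050)
u = 6741/5 (u = -321/20*28*(-3) = -2247/5*(-3) = 6741/5 ≈ 1348.2)
k(X*(-13)) - u = (-2*(-13))² - 1*6741/5 = 26² - 6741/5 = 676 - 6741/5 = -3361/5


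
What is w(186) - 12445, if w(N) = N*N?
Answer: 22151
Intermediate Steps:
w(N) = N²
w(186) - 12445 = 186² - 12445 = 34596 - 12445 = 22151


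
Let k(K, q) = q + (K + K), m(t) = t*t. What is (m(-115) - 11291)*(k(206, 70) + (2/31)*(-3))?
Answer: 28886224/31 ≈ 9.3181e+5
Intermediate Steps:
m(t) = t**2
k(K, q) = q + 2*K
(m(-115) - 11291)*(k(206, 70) + (2/31)*(-3)) = ((-115)**2 - 11291)*((70 + 2*206) + (2/31)*(-3)) = (13225 - 11291)*((70 + 412) + ((1/31)*2)*(-3)) = 1934*(482 + (2/31)*(-3)) = 1934*(482 - 6/31) = 1934*(14936/31) = 28886224/31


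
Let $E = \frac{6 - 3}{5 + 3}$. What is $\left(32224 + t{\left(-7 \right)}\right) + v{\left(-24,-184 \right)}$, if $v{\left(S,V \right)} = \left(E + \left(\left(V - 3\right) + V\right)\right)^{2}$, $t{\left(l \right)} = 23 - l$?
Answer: $\frac{10855481}{64} \approx 1.6962 \cdot 10^{5}$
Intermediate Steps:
$E = \frac{3}{8} \approx 0.375$
$v{\left(S,V \right)} = \left(- \frac{21}{8} + 2 V\right)^{2}$ ($v{\left(S,V \right)} = \left(\frac{3}{8} + \left(\left(V - 3\right) + V\right)\right)^{2} = \left(\frac{3}{8} + \left(\left(-3 + V\right) + V\right)\right)^{2} = \left(\frac{3}{8} + \left(-3 + 2 V\right)\right)^{2} = \left(- \frac{21}{8} + 2 V\right)^{2}$)
$\left(32224 + t{\left(-7 \right)}\right) + v{\left(-24,-184 \right)} = \left(32224 + \left(23 - -7\right)\right) + \frac{\left(-21 + 16 \left(-184\right)\right)^{2}}{64} = \left(32224 + \left(23 + 7\right)\right) + \frac{\left(-21 - 2944\right)^{2}}{64} = \left(32224 + 30\right) + \frac{\left(-2965\right)^{2}}{64} = 32254 + \frac{1}{64} \cdot 8791225 = 32254 + \frac{8791225}{64} = \frac{10855481}{64}$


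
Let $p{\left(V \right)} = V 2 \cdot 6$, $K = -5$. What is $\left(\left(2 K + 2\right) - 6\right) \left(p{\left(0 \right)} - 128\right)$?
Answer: $1792$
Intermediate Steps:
$p{\left(V \right)} = 12 V$ ($p{\left(V \right)} = 2 V 6 = 12 V$)
$\left(\left(2 K + 2\right) - 6\right) \left(p{\left(0 \right)} - 128\right) = \left(\left(2 \left(-5\right) + 2\right) - 6\right) \left(12 \cdot 0 - 128\right) = \left(\left(-10 + 2\right) - 6\right) \left(0 - 128\right) = \left(-8 - 6\right) \left(-128\right) = \left(-14\right) \left(-128\right) = 1792$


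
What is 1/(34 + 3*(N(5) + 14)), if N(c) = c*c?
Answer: 1/151 ≈ 0.0066225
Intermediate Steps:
N(c) = c²
1/(34 + 3*(N(5) + 14)) = 1/(34 + 3*(5² + 14)) = 1/(34 + 3*(25 + 14)) = 1/(34 + 3*39) = 1/(34 + 117) = 1/151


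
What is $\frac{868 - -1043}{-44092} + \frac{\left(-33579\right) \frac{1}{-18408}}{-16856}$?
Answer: $- \frac{544355013}{12528477248} \approx -0.043449$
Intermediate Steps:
$\frac{868 - -1043}{-44092} + \frac{\left(-33579\right) \frac{1}{-18408}}{-16856} = \left(868 + 1043\right) \left(- \frac{1}{44092}\right) + \left(-33579\right) \left(- \frac{1}{18408}\right) \left(- \frac{1}{16856}\right) = 1911 \left(- \frac{1}{44092}\right) + \frac{861}{472} \left(- \frac{1}{16856}\right) = - \frac{1911}{44092} - \frac{123}{1136576} = - \frac{544355013}{12528477248}$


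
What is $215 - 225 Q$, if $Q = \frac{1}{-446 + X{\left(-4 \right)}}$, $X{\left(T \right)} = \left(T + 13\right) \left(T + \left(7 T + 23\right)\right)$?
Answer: $\frac{113530}{527} \approx 215.43$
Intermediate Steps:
$X{\left(T \right)} = \left(13 + T\right) \left(23 + 8 T\right)$ ($X{\left(T \right)} = \left(13 + T\right) \left(T + \left(23 + 7 T\right)\right) = \left(13 + T\right) \left(23 + 8 T\right)$)
$Q = - \frac{1}{527}$ ($Q = \frac{1}{-446 + \left(299 + 8 \left(-4\right)^{2} + 127 \left(-4\right)\right)} = \frac{1}{-446 + \left(299 + 8 \cdot 16 - 508\right)} = \frac{1}{-446 + \left(299 + 128 - 508\right)} = \frac{1}{-446 - 81} = \frac{1}{-527} = - \frac{1}{527} \approx -0.0018975$)
$215 - 225 Q = 215 - - \frac{225}{527} = 215 + \frac{225}{527} = \frac{113530}{527}$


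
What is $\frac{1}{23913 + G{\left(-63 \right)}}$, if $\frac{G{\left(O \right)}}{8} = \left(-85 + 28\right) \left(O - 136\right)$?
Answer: $\frac{1}{114657} \approx 8.7217 \cdot 10^{-6}$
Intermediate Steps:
$G{\left(O \right)} = 62016 - 456 O$ ($G{\left(O \right)} = 8 \left(-85 + 28\right) \left(O - 136\right) = 8 \left(- 57 \left(-136 + O\right)\right) = 8 \left(7752 - 57 O\right) = 62016 - 456 O$)
$\frac{1}{23913 + G{\left(-63 \right)}} = \frac{1}{23913 + \left(62016 - -28728\right)} = \frac{1}{23913 + \left(62016 + 28728\right)} = \frac{1}{23913 + 90744} = \frac{1}{114657}$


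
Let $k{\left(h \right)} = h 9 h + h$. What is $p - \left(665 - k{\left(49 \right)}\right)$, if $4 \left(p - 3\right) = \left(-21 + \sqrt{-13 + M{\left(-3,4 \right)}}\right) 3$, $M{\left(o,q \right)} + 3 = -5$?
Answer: $\frac{83921}{4} + \frac{3 i \sqrt{21}}{4} \approx 20980.0 + 3.4369 i$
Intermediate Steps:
$M{\left(o,q \right)} = -8$ ($M{\left(o,q \right)} = -3 - 5 = -8$)
$p = - \frac{51}{4} + \frac{3 i \sqrt{21}}{4}$ ($p = 3 + \frac{\left(-21 + \sqrt{-13 - 8}\right) 3}{4} = 3 + \frac{\left(-21 + \sqrt{-21}\right) 3}{4} = 3 + \frac{\left(-21 + i \sqrt{21}\right) 3}{4} = 3 + \frac{-63 + 3 i \sqrt{21}}{4} = 3 - \left(\frac{63}{4} - \frac{3 i \sqrt{21}}{4}\right) = - \frac{51}{4} + \frac{3 i \sqrt{21}}{4} \approx -12.75 + 3.4369 i$)
$k{\left(h \right)} = h + 9 h^{2}$ ($k{\left(h \right)} = 9 h h + h = 9 h^{2} + h = h + 9 h^{2}$)
$p - \left(665 - k{\left(49 \right)}\right) = \left(- \frac{51}{4} + \frac{3 i \sqrt{21}}{4}\right) - \left(665 - 49 \left(1 + 9 \cdot 49\right)\right) = \left(- \frac{51}{4} + \frac{3 i \sqrt{21}}{4}\right) - \left(665 - 49 \left(1 + 441\right)\right) = \left(- \frac{51}{4} + \frac{3 i \sqrt{21}}{4}\right) - \left(665 - 49 \cdot 442\right) = \left(- \frac{51}{4} + \frac{3 i \sqrt{21}}{4}\right) - \left(665 - 21658\right) = \left(- \frac{51}{4} + \frac{3 i \sqrt{21}}{4}\right) - -20993 = \left(- \frac{51}{4} + \frac{3 i \sqrt{21}}{4}\right) + 20993 = \frac{83921}{4} + \frac{3 i \sqrt{21}}{4}$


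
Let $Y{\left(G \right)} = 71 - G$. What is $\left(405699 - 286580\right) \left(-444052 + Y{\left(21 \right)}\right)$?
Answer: $-52889074238$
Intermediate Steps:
$\left(405699 - 286580\right) \left(-444052 + Y{\left(21 \right)}\right) = \left(405699 - 286580\right) \left(-444052 + \left(71 - 21\right)\right) = 119119 \left(-444052 + \left(71 - 21\right)\right) = 119119 \left(-444052 + 50\right) = 119119 \left(-444002\right) = -52889074238$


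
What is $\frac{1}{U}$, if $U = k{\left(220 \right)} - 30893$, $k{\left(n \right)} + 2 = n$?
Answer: $- \frac{1}{30675} \approx -3.26 \cdot 10^{-5}$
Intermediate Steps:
$k{\left(n \right)} = -2 + n$
$U = -30675$ ($U = \left(-2 + 220\right) - 30893 = 218 - 30893 = -30675$)
$\frac{1}{U} = \frac{1}{-30675} = - \frac{1}{30675}$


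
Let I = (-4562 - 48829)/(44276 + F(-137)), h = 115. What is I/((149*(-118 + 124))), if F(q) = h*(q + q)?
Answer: -1369/292636 ≈ -0.0046782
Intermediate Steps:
F(q) = 230*q (F(q) = 115*(q + q) = 115*(2*q) = 230*q)
I = -4107/982 (I = (-4562 - 48829)/(44276 + 230*(-137)) = -53391/(44276 - 31510) = -53391/12766 = -53391*1/12766 = -4107/982 ≈ -4.1823)
I/((149*(-118 + 124))) = -4107*1/(149*(-118 + 124))/982 = -4107/(982*(149*6)) = -4107/982/894 = -4107/982*1/894 = -1369/292636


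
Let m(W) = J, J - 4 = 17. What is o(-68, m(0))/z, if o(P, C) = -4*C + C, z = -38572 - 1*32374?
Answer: 63/70946 ≈ 0.00088800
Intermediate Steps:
J = 21 (J = 4 + 17 = 21)
m(W) = 21
z = -70946 (z = -38572 - 32374 = -70946)
o(P, C) = -3*C
o(-68, m(0))/z = -3*21/(-70946) = -63*(-1/70946) = 63/70946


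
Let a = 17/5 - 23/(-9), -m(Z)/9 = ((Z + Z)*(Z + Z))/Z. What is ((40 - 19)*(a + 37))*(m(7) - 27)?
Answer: -1258383/5 ≈ -2.5168e+5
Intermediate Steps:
m(Z) = -36*Z (m(Z) = -9*(Z + Z)*(Z + Z)/Z = -9*(2*Z)*(2*Z)/Z = -9*4*Z²/Z = -36*Z)
a = 268/45 (a = 17*(⅕) - 23*(-⅑) = 17/5 + 23/9 = 268/45 ≈ 5.9556)
((40 - 19)*(a + 37))*(m(7) - 27) = ((40 - 19)*(268/45 + 37))*(-36*7 - 27) = (21*(1933/45))*(-252 - 27) = (13531/15)*(-279) = -1258383/5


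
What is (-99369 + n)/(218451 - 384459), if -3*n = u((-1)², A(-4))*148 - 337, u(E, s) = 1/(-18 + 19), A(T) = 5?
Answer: 16551/27668 ≈ 0.59820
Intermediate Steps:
u(E, s) = 1 (u(E, s) = 1/1 = 1)
n = 63 (n = -(1*148 - 337)/3 = -(148 - 337)/3 = -⅓*(-189) = 63)
(-99369 + n)/(218451 - 384459) = (-99369 + 63)/(218451 - 384459) = -99306/(-166008) = -99306*(-1/166008) = 16551/27668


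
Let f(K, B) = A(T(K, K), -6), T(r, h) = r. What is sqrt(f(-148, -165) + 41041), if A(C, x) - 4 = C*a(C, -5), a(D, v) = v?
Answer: sqrt(41785) ≈ 204.41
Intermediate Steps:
A(C, x) = 4 - 5*C (A(C, x) = 4 + C*(-5) = 4 - 5*C)
f(K, B) = 4 - 5*K
sqrt(f(-148, -165) + 41041) = sqrt((4 - 5*(-148)) + 41041) = sqrt((4 + 740) + 41041) = sqrt(744 + 41041) = sqrt(41785)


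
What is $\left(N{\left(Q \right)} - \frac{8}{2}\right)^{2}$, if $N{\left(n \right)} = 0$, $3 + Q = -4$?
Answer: $16$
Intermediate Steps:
$Q = -7$ ($Q = -3 - 4 = -7$)
$\left(N{\left(Q \right)} - \frac{8}{2}\right)^{2} = \left(0 - \frac{8}{2}\right)^{2} = \left(0 - 4\right)^{2} = \left(-4\right)^{2} = 16$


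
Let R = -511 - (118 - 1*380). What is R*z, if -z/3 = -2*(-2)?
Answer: 2988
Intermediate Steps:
R = -249 (R = -511 - (118 - 380) = -511 - 1*(-262) = -511 + 262 = -249)
z = -12 (z = -(-6)*(-2) = -3*4 = -12)
R*z = -249*(-12) = 2988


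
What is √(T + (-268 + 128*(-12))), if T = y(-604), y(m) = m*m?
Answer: 26*√537 ≈ 602.50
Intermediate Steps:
y(m) = m²
T = 364816 (T = (-604)² = 364816)
√(T + (-268 + 128*(-12))) = √(364816 + (-268 + 128*(-12))) = √(364816 + (-268 - 1536)) = √(364816 - 1804) = √363012 = 26*√537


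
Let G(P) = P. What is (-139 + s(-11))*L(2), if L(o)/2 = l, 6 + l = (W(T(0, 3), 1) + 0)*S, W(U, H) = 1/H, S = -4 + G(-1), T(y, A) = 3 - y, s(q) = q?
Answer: 3300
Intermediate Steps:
S = -5 (S = -4 - 1 = -5)
l = -11 (l = -6 + (1/1 + 0)*(-5) = -6 + (1 + 0)*(-5) = -6 + 1*(-5) = -6 - 5 = -11)
L(o) = -22 (L(o) = 2*(-11) = -22)
(-139 + s(-11))*L(2) = (-139 - 11)*(-22) = -150*(-22) = 3300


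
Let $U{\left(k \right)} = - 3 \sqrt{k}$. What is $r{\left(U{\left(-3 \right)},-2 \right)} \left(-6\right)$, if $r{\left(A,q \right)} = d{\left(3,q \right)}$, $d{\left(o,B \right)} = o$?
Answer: $-18$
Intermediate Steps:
$r{\left(A,q \right)} = 3$
$r{\left(U{\left(-3 \right)},-2 \right)} \left(-6\right) = 3 \left(-6\right) = -18$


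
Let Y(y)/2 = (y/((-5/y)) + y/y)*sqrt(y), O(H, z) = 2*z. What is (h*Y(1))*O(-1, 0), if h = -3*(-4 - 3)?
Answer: 0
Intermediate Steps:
h = 21 (h = -3*(-7) = 21)
Y(y) = 2*sqrt(y)*(1 - y**2/5) (Y(y) = 2*((y/((-5/y)) + y/y)*sqrt(y)) = 2*((y*(-y/5) + 1)*sqrt(y)) = 2*((-y**2/5 + 1)*sqrt(y)) = 2*((1 - y**2/5)*sqrt(y)) = 2*(sqrt(y)*(1 - y**2/5)) = 2*sqrt(y)*(1 - y**2/5))
(h*Y(1))*O(-1, 0) = (21*(2*sqrt(1)*(5 - 1*1**2)/5))*(2*0) = (21*((2/5)*1*(5 - 1*1)))*0 = (21*((2/5)*1*(5 - 1)))*0 = (21*((2/5)*1*4))*0 = (21*(8/5))*0 = (168/5)*0 = 0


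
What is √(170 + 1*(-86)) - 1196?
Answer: -1196 + 2*√21 ≈ -1186.8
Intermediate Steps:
√(170 + 1*(-86)) - 1196 = √(170 - 86) - 1196 = √84 - 1196 = 2*√21 - 1196 = -1196 + 2*√21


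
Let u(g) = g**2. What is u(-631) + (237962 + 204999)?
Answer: 841122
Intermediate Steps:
u(-631) + (237962 + 204999) = (-631)**2 + (237962 + 204999) = 398161 + 442961 = 841122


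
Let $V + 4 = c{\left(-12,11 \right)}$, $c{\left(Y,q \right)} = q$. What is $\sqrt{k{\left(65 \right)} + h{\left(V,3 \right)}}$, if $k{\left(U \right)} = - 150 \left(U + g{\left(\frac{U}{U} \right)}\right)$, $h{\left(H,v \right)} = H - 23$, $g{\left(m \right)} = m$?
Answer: $2 i \sqrt{2479} \approx 99.579 i$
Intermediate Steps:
$V = 7$ ($V = -4 + 11 = 7$)
$h{\left(H,v \right)} = -23 + H$ ($h{\left(H,v \right)} = H - 23 = -23 + H$)
$k{\left(U \right)} = -150 - 150 U$ ($k{\left(U \right)} = - 150 \left(U + \frac{U}{U}\right) = - 150 \left(U + 1\right) = - 150 \left(1 + U\right) = -150 - 150 U$)
$\sqrt{k{\left(65 \right)} + h{\left(V,3 \right)}} = \sqrt{\left(-150 - 9750\right) + \left(-23 + 7\right)} = \sqrt{\left(-150 - 9750\right) - 16} = \sqrt{-9900 - 16} = \sqrt{-9916} = 2 i \sqrt{2479}$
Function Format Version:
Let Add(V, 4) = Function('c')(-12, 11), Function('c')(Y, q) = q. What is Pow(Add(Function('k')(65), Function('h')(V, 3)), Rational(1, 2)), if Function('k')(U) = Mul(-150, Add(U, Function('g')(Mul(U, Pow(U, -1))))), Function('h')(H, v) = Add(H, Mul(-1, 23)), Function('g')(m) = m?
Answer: Mul(2, I, Pow(2479, Rational(1, 2))) ≈ Mul(99.579, I)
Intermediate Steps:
V = 7 (V = Add(-4, 11) = 7)
Function('h')(H, v) = Add(-23, H) (Function('h')(H, v) = Add(H, -23) = Add(-23, H))
Function('k')(U) = Add(-150, Mul(-150, U)) (Function('k')(U) = Mul(-150, Add(U, Mul(U, Pow(U, -1)))) = Mul(-150, Add(U, 1)) = Mul(-150, Add(1, U)) = Add(-150, Mul(-150, U)))
Pow(Add(Function('k')(65), Function('h')(V, 3)), Rational(1, 2)) = Pow(Add(Add(-150, Mul(-150, 65)), Add(-23, 7)), Rational(1, 2)) = Pow(Add(Add(-150, -9750), -16), Rational(1, 2)) = Pow(Add(-9900, -16), Rational(1, 2)) = Pow(-9916, Rational(1, 2)) = Mul(2, I, Pow(2479, Rational(1, 2)))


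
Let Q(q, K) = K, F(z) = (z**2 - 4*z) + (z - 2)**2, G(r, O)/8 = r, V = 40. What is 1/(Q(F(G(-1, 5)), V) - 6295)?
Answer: -1/6255 ≈ -0.00015987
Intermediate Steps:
G(r, O) = 8*r
F(z) = z**2 + (-2 + z)**2 - 4*z (F(z) = (z**2 - 4*z) + (-2 + z)**2 = z**2 + (-2 + z)**2 - 4*z)
1/(Q(F(G(-1, 5)), V) - 6295) = 1/(40 - 6295) = 1/(-6255) = -1/6255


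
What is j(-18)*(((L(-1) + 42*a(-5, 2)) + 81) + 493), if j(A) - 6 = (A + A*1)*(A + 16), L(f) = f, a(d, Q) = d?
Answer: 28314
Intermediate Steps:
j(A) = 6 + 2*A*(16 + A) (j(A) = 6 + (A + A*1)*(A + 16) = 6 + (A + A)*(16 + A) = 6 + (2*A)*(16 + A) = 6 + 2*A*(16 + A))
j(-18)*(((L(-1) + 42*a(-5, 2)) + 81) + 493) = (6 + 2*(-18)² + 32*(-18))*(((-1 + 42*(-5)) + 81) + 493) = (6 + 2*324 - 576)*(((-1 - 210) + 81) + 493) = (6 + 648 - 576)*((-211 + 81) + 493) = 78*(-130 + 493) = 78*363 = 28314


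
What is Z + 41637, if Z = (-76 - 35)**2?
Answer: 53958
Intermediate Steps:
Z = 12321 (Z = (-111)**2 = 12321)
Z + 41637 = 12321 + 41637 = 53958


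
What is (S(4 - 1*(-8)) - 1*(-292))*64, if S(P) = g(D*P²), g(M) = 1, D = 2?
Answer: 18752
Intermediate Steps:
S(P) = 1
(S(4 - 1*(-8)) - 1*(-292))*64 = (1 - 1*(-292))*64 = (1 + 292)*64 = 293*64 = 18752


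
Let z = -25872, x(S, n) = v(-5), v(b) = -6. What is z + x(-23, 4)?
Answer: -25878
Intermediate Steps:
x(S, n) = -6
z + x(-23, 4) = -25872 - 6 = -25878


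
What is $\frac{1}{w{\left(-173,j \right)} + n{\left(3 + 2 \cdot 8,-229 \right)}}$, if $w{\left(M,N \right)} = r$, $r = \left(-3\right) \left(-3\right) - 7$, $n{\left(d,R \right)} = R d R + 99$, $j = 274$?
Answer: $\frac{1}{996480} \approx 1.0035 \cdot 10^{-6}$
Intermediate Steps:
$n{\left(d,R \right)} = 99 + d R^{2}$ ($n{\left(d,R \right)} = d R^{2} + 99 = 99 + d R^{2}$)
$r = 2$ ($r = 9 - 7 = 2$)
$w{\left(M,N \right)} = 2$
$\frac{1}{w{\left(-173,j \right)} + n{\left(3 + 2 \cdot 8,-229 \right)}} = \frac{1}{2 + \left(99 + \left(3 + 2 \cdot 8\right) \left(-229\right)^{2}\right)} = \frac{1}{2 + \left(99 + \left(3 + 16\right) 52441\right)} = \frac{1}{2 + \left(99 + 19 \cdot 52441\right)} = \frac{1}{2 + \left(99 + 996379\right)} = \frac{1}{2 + 996478} = \frac{1}{996480}$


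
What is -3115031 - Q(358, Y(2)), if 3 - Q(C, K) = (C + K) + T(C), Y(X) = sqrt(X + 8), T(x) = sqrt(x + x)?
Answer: -3114676 + sqrt(10) + 2*sqrt(179) ≈ -3.1146e+6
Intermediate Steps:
T(x) = sqrt(2)*sqrt(x) (T(x) = sqrt(2*x) = sqrt(2)*sqrt(x))
Y(X) = sqrt(8 + X)
Q(C, K) = 3 - C - K - sqrt(2)*sqrt(C) (Q(C, K) = 3 - ((C + K) + sqrt(2)*sqrt(C)) = 3 - (C + K + sqrt(2)*sqrt(C)) = 3 + (-C - K - sqrt(2)*sqrt(C)) = 3 - C - K - sqrt(2)*sqrt(C))
-3115031 - Q(358, Y(2)) = -3115031 - (3 - 1*358 - sqrt(8 + 2) - sqrt(2)*sqrt(358)) = -3115031 - (3 - 358 - sqrt(10) - 2*sqrt(179)) = -3115031 - (-355 - sqrt(10) - 2*sqrt(179)) = -3115031 + (355 + sqrt(10) + 2*sqrt(179)) = -3114676 + sqrt(10) + 2*sqrt(179)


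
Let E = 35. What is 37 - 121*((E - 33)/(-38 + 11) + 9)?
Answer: -28162/27 ≈ -1043.0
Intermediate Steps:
37 - 121*((E - 33)/(-38 + 11) + 9) = 37 - 121*((35 - 33)/(-38 + 11) + 9) = 37 - 121*(2/(-27) + 9) = 37 - 121*(2*(-1/27) + 9) = 37 - 121*(-2/27 + 9) = 37 - 121*241/27 = 37 - 29161/27 = -28162/27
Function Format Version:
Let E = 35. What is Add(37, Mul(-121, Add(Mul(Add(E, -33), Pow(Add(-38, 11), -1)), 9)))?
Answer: Rational(-28162, 27) ≈ -1043.0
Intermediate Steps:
Add(37, Mul(-121, Add(Mul(Add(E, -33), Pow(Add(-38, 11), -1)), 9))) = Add(37, Mul(-121, Add(Mul(Add(35, -33), Pow(Add(-38, 11), -1)), 9))) = Add(37, Mul(-121, Add(Mul(2, Pow(-27, -1)), 9))) = Add(37, Mul(-121, Add(Mul(2, Rational(-1, 27)), 9))) = Add(37, Mul(-121, Add(Rational(-2, 27), 9))) = Add(37, Mul(-121, Rational(241, 27))) = Add(37, Rational(-29161, 27)) = Rational(-28162, 27)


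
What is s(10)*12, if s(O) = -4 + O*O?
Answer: 1152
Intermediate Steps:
s(O) = -4 + O**2
s(10)*12 = (-4 + 10**2)*12 = (-4 + 100)*12 = 96*12 = 1152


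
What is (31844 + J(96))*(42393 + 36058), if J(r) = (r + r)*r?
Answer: 3944202476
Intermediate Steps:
J(r) = 2*r**2 (J(r) = (2*r)*r = 2*r**2)
(31844 + J(96))*(42393 + 36058) = (31844 + 2*96**2)*(42393 + 36058) = (31844 + 2*9216)*78451 = (31844 + 18432)*78451 = 50276*78451 = 3944202476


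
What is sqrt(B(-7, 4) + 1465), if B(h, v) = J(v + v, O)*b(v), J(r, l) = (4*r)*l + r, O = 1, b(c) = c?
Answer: 5*sqrt(65) ≈ 40.311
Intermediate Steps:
J(r, l) = r + 4*l*r (J(r, l) = 4*l*r + r = r + 4*l*r)
B(h, v) = 10*v**2 (B(h, v) = ((v + v)*(1 + 4*1))*v = ((2*v)*(1 + 4))*v = ((2*v)*5)*v = (10*v)*v = 10*v**2)
sqrt(B(-7, 4) + 1465) = sqrt(10*4**2 + 1465) = sqrt(10*16 + 1465) = sqrt(160 + 1465) = sqrt(1625) = 5*sqrt(65)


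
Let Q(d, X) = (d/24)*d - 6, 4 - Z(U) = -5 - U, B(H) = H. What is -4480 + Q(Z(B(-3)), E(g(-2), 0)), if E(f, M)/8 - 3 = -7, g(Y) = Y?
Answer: -8969/2 ≈ -4484.5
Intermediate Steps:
E(f, M) = -32 (E(f, M) = 24 + 8*(-7) = 24 - 56 = -32)
Z(U) = 9 + U (Z(U) = 4 - (-5 - U) = 4 + (5 + U) = 9 + U)
Q(d, X) = -6 + d²/24 (Q(d, X) = (d*(1/24))*d - 6 = (d/24)*d - 6 = d²/24 - 6 = -6 + d²/24)
-4480 + Q(Z(B(-3)), E(g(-2), 0)) = -4480 + (-6 + (9 - 3)²/24) = -4480 + (-6 + (1/24)*6²) = -4480 + (-6 + (1/24)*36) = -4480 + (-6 + 3/2) = -4480 - 9/2 = -8969/2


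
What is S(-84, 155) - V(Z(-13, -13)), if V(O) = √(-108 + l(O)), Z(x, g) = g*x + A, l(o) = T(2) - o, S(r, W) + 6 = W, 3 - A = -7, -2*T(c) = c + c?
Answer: 149 - 17*I ≈ 149.0 - 17.0*I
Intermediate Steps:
T(c) = -c (T(c) = -(c + c)/2 = -c)
A = 10 (A = 3 - 1*(-7) = 3 + 7 = 10)
S(r, W) = -6 + W
l(o) = -2 - o (l(o) = -1*2 - o = -2 - o)
Z(x, g) = 10 + g*x (Z(x, g) = g*x + 10 = 10 + g*x)
V(O) = √(-110 - O) (V(O) = √(-108 + (-2 - O)) = √(-110 - O))
S(-84, 155) - V(Z(-13, -13)) = (-6 + 155) - √(-110 - (10 - 13*(-13))) = 149 - √(-110 - (10 + 169)) = 149 - √(-110 - 1*179) = 149 - √(-110 - 179) = 149 - √(-289) = 149 - 17*I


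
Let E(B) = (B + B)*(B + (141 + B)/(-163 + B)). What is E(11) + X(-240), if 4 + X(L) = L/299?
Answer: 64344/299 ≈ 215.20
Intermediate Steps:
X(L) = -4 + L/299
E(B) = 2*B*(B + (141 + B)/(-163 + B)) (E(B) = (2*B)*(B + (141 + B)/(-163 + B)) = 2*B*(B + (141 + B)/(-163 + B)))
E(11) + X(-240) = 2*11*(141 + 11² - 162*11)/(-163 + 11) + (-4 + (1/299)*(-240)) = 2*11*(141 + 121 - 1782)/(-152) + (-4 - 240/299) = 2*11*(-1/152)*(-1520) - 1436/299 = 220 - 1436/299 = 64344/299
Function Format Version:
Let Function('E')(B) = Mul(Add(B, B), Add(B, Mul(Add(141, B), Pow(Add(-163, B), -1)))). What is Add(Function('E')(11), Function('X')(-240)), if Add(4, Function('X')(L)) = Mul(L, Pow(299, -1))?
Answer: Rational(64344, 299) ≈ 215.20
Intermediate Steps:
Function('X')(L) = Add(-4, Mul(Rational(1, 299), L)) (Function('X')(L) = Add(-4, Mul(L, Pow(299, -1))) = Add(-4, Mul(L, Rational(1, 299))) = Add(-4, Mul(Rational(1, 299), L)))
Function('E')(B) = Mul(2, B, Add(B, Mul(Pow(Add(-163, B), -1), Add(141, B)))) (Function('E')(B) = Mul(Mul(2, B), Add(B, Mul(Pow(Add(-163, B), -1), Add(141, B)))) = Mul(2, B, Add(B, Mul(Pow(Add(-163, B), -1), Add(141, B)))))
Add(Function('E')(11), Function('X')(-240)) = Add(Mul(2, 11, Pow(Add(-163, 11), -1), Add(141, Pow(11, 2), Mul(-162, 11))), Add(-4, Mul(Rational(1, 299), -240))) = Add(Mul(2, 11, Pow(-152, -1), Add(141, 121, -1782)), Add(-4, Rational(-240, 299))) = Add(Mul(2, 11, Rational(-1, 152), -1520), Rational(-1436, 299)) = Add(220, Rational(-1436, 299)) = Rational(64344, 299)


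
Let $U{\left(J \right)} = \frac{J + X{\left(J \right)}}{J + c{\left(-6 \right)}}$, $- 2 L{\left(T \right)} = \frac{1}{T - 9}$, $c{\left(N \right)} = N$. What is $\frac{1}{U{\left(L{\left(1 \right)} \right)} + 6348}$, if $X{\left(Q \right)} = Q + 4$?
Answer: $\frac{95}{602994} \approx 0.00015755$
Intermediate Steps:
$L{\left(T \right)} = - \frac{1}{2 \left(-9 + T\right)}$ ($L{\left(T \right)} = - \frac{1}{2 \left(T - 9\right)} = - \frac{1}{2 \left(-9 + T\right)}$)
$X{\left(Q \right)} = 4 + Q$
$U{\left(J \right)} = \frac{4 + 2 J}{-6 + J}$ ($U{\left(J \right)} = \frac{J + \left(4 + J\right)}{J - 6} = \frac{4 + 2 J}{-6 + J}$)
$\frac{1}{U{\left(L{\left(1 \right)} \right)} + 6348} = \frac{1}{\frac{2 \left(2 - \frac{1}{-18 + 2 \cdot 1}\right)}{-6 - \frac{1}{-18 + 2 \cdot 1}} + 6348} = \frac{1}{\frac{2 \left(2 - \frac{1}{-18 + 2}\right)}{-6 - \frac{1}{-18 + 2}} + 6348} = \frac{1}{\frac{2 \left(2 - \frac{1}{-16}\right)}{-6 - \frac{1}{-16}} + 6348} = \frac{1}{\frac{2 \left(2 - - \frac{1}{16}\right)}{-6 - - \frac{1}{16}} + 6348} = \frac{1}{\frac{2 \left(2 + \frac{1}{16}\right)}{-6 + \frac{1}{16}} + 6348} = \frac{1}{2 \frac{1}{- \frac{95}{16}} \cdot \frac{33}{16} + 6348} = \frac{1}{2 \left(- \frac{16}{95}\right) \frac{33}{16} + 6348} = \frac{1}{- \frac{66}{95} + 6348} = \frac{1}{\frac{602994}{95}} = \frac{95}{602994}$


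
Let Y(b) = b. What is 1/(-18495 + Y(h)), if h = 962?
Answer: -1/17533 ≈ -5.7035e-5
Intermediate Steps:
1/(-18495 + Y(h)) = 1/(-18495 + 962) = 1/(-17533) = -1/17533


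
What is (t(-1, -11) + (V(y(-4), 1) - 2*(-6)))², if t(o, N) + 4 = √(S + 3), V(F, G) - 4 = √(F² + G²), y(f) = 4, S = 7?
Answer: (12 + √10 + √17)² ≈ 371.93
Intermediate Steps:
V(F, G) = 4 + √(F² + G²)
t(o, N) = -4 + √10 (t(o, N) = -4 + √(7 + 3) = -4 + √10)
(t(-1, -11) + (V(y(-4), 1) - 2*(-6)))² = ((-4 + √10) + ((4 + √(4² + 1²)) - 2*(-6)))² = ((-4 + √10) + ((4 + √(16 + 1)) + 12))² = ((-4 + √10) + ((4 + √17) + 12))² = ((-4 + √10) + (16 + √17))² = (12 + √10 + √17)²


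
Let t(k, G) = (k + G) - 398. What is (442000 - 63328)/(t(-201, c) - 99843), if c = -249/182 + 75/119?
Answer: -1171611168/310769831 ≈ -3.7700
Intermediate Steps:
c = -2283/3094 (c = -249*1/182 + 75*(1/119) = -249/182 + 75/119 = -2283/3094 ≈ -0.73788)
t(k, G) = -398 + G + k (t(k, G) = (G + k) - 398 = -398 + G + k)
(442000 - 63328)/(t(-201, c) - 99843) = (442000 - 63328)/((-398 - 2283/3094 - 201) - 99843) = 378672/(-1855589/3094 - 99843) = 378672/(-310769831/3094) = 378672*(-3094/310769831) = -1171611168/310769831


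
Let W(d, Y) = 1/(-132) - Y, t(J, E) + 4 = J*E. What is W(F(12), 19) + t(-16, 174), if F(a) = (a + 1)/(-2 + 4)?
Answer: -370525/132 ≈ -2807.0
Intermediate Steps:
F(a) = ½ + a/2 (F(a) = (1 + a)/2 = (1 + a)*(½) = ½ + a/2)
t(J, E) = -4 + E*J (t(J, E) = -4 + J*E = -4 + E*J)
W(d, Y) = -1/132 - Y
W(F(12), 19) + t(-16, 174) = (-1/132 - 1*19) + (-4 + 174*(-16)) = (-1/132 - 19) + (-4 - 2784) = -2509/132 - 2788 = -370525/132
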